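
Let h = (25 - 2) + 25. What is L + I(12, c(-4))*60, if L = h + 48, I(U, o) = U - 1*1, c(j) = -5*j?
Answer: 756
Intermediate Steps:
I(U, o) = -1 + U (I(U, o) = U - 1 = -1 + U)
h = 48 (h = 23 + 25 = 48)
L = 96 (L = 48 + 48 = 96)
L + I(12, c(-4))*60 = 96 + (-1 + 12)*60 = 96 + 11*60 = 96 + 660 = 756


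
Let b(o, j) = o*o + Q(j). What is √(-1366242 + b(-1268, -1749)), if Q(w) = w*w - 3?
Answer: 2*√825145 ≈ 1816.8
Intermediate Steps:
Q(w) = -3 + w² (Q(w) = w² - 3 = -3 + w²)
b(o, j) = -3 + j² + o² (b(o, j) = o*o + (-3 + j²) = o² + (-3 + j²) = -3 + j² + o²)
√(-1366242 + b(-1268, -1749)) = √(-1366242 + (-3 + (-1749)² + (-1268)²)) = √(-1366242 + (-3 + 3059001 + 1607824)) = √(-1366242 + 4666822) = √3300580 = 2*√825145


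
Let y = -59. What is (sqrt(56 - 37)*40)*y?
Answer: -2360*sqrt(19) ≈ -10287.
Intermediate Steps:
(sqrt(56 - 37)*40)*y = (sqrt(56 - 37)*40)*(-59) = (sqrt(19)*40)*(-59) = (40*sqrt(19))*(-59) = -2360*sqrt(19)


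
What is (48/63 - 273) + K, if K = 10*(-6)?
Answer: -6977/21 ≈ -332.24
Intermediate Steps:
K = -60
(48/63 - 273) + K = (48/63 - 273) - 60 = (48*(1/63) - 273) - 60 = (16/21 - 273) - 60 = -5717/21 - 60 = -6977/21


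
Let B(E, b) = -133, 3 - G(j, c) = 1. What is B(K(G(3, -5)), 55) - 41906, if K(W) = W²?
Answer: -42039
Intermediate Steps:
G(j, c) = 2 (G(j, c) = 3 - 1*1 = 3 - 1 = 2)
B(K(G(3, -5)), 55) - 41906 = -133 - 41906 = -42039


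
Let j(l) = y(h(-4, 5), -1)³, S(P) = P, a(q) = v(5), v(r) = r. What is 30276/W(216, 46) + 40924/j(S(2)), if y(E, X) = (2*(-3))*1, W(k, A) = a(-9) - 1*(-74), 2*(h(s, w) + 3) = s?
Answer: 826655/4266 ≈ 193.78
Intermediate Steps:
a(q) = 5
h(s, w) = -3 + s/2
W(k, A) = 79 (W(k, A) = 5 - 1*(-74) = 5 + 74 = 79)
y(E, X) = -6 (y(E, X) = -6*1 = -6)
j(l) = -216 (j(l) = (-6)³ = -216)
30276/W(216, 46) + 40924/j(S(2)) = 30276/79 + 40924/(-216) = 30276*(1/79) + 40924*(-1/216) = 30276/79 - 10231/54 = 826655/4266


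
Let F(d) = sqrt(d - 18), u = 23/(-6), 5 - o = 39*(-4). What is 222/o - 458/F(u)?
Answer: 222/161 + 458*I*sqrt(786)/131 ≈ 1.3789 + 98.018*I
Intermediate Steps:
o = 161 (o = 5 - 39*(-4) = 5 - 1*(-156) = 5 + 156 = 161)
u = -23/6 (u = 23*(-1/6) = -23/6 ≈ -3.8333)
F(d) = sqrt(-18 + d)
222/o - 458/F(u) = 222/161 - 458/sqrt(-18 - 23/6) = 222*(1/161) - 458*(-I*sqrt(786)/131) = 222/161 - 458*(-I*sqrt(786)/131) = 222/161 - (-458)*I*sqrt(786)/131 = 222/161 + 458*I*sqrt(786)/131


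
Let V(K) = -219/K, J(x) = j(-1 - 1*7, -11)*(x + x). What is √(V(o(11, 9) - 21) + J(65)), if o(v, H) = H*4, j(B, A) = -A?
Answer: √35385/5 ≈ 37.622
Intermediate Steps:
o(v, H) = 4*H
J(x) = 22*x (J(x) = (-1*(-11))*(x + x) = 11*(2*x) = 22*x)
√(V(o(11, 9) - 21) + J(65)) = √(-219/(4*9 - 21) + 22*65) = √(-219/(36 - 21) + 1430) = √(-219/15 + 1430) = √(-219*1/15 + 1430) = √(-73/5 + 1430) = √(7077/5) = √35385/5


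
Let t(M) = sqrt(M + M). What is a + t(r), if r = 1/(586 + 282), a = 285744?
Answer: 285744 + sqrt(434)/434 ≈ 2.8574e+5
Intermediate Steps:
r = 1/868 ≈ 0.0011521
t(M) = sqrt(2)*sqrt(M) (t(M) = sqrt(2*M) = sqrt(2)*sqrt(M))
a + t(r) = 285744 + sqrt(2)*sqrt(1/868) = 285744 + sqrt(2)*(sqrt(217)/434) = 285744 + sqrt(434)/434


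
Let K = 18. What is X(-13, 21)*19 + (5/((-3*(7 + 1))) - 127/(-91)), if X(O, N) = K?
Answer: 749521/2184 ≈ 343.19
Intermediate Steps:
X(O, N) = 18
X(-13, 21)*19 + (5/((-3*(7 + 1))) - 127/(-91)) = 18*19 + (5/((-3*(7 + 1))) - 127/(-91)) = 342 + (5/((-3*8)) - 127*(-1/91)) = 342 + (5/(-24) + 127/91) = 342 + (5*(-1/24) + 127/91) = 342 + (-5/24 + 127/91) = 342 + 2593/2184 = 749521/2184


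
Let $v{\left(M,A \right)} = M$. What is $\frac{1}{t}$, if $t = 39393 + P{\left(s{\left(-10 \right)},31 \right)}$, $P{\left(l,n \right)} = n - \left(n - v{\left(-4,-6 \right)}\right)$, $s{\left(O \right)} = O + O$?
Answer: $\frac{1}{39389} \approx 2.5388 \cdot 10^{-5}$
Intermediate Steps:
$s{\left(O \right)} = 2 O$
$P{\left(l,n \right)} = -4$ ($P{\left(l,n \right)} = n - \left(4 + n\right) = -4$)
$t = 39389$ ($t = 39393 - 4 = 39389$)
$\frac{1}{t} = \frac{1}{39389}$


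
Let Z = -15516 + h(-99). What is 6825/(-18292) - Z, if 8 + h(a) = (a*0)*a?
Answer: 283958183/18292 ≈ 15524.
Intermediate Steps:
h(a) = -8 (h(a) = -8 + (a*0)*a = -8 + 0*a = -8 + 0 = -8)
Z = -15524 (Z = -15516 - 8 = -15524)
6825/(-18292) - Z = 6825/(-18292) - 1*(-15524) = 6825*(-1/18292) + 15524 = -6825/18292 + 15524 = 283958183/18292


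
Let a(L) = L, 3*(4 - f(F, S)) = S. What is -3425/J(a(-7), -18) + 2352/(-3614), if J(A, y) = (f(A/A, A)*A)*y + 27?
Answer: -286367/59631 ≈ -4.8023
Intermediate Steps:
f(F, S) = 4 - S/3
J(A, y) = 27 + A*y*(4 - A/3) (J(A, y) = ((4 - A/3)*A)*y + 27 = (A*(4 - A/3))*y + 27 = A*y*(4 - A/3) + 27 = 27 + A*y*(4 - A/3))
-3425/J(a(-7), -18) + 2352/(-3614) = -3425/(27 - 1/3*(-7)*(-18)*(-12 - 7)) + 2352/(-3614) = -3425/(27 - 1/3*(-7)*(-18)*(-19)) + 2352*(-1/3614) = -3425/(27 + 798) - 1176/1807 = -3425/825 - 1176/1807 = -3425*1/825 - 1176/1807 = -137/33 - 1176/1807 = -286367/59631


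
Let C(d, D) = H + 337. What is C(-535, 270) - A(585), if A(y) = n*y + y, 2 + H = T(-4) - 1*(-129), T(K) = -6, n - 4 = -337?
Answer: 194678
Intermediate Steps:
n = -333 (n = 4 - 337 = -333)
H = 121 (H = -2 + (-6 - 1*(-129)) = -2 + (-6 + 129) = -2 + 123 = 121)
C(d, D) = 458 (C(d, D) = 121 + 337 = 458)
A(y) = -332*y (A(y) = -333*y + y = -332*y)
C(-535, 270) - A(585) = 458 - (-332)*585 = 458 - 1*(-194220) = 458 + 194220 = 194678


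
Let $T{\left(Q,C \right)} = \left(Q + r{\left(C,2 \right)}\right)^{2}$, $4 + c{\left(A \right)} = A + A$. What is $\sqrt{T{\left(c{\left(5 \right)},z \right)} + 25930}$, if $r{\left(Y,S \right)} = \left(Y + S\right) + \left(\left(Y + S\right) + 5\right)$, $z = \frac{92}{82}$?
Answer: $\frac{\sqrt{44088179}}{41} \approx 161.95$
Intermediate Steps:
$z = \frac{46}{41}$ ($z = 92 \cdot \frac{1}{82} = \frac{46}{41} \approx 1.122$)
$c{\left(A \right)} = -4 + 2 A$ ($c{\left(A \right)} = -4 + \left(A + A\right) = -4 + 2 A$)
$r{\left(Y,S \right)} = 5 + 2 S + 2 Y$ ($r{\left(Y,S \right)} = \left(S + Y\right) + \left(\left(S + Y\right) + 5\right) = \left(S + Y\right) + \left(5 + S + Y\right) = 5 + 2 S + 2 Y$)
$T{\left(Q,C \right)} = \left(9 + Q + 2 C\right)^{2}$ ($T{\left(Q,C \right)} = \left(Q + \left(5 + 2 \cdot 2 + 2 C\right)\right)^{2} = \left(Q + \left(5 + 4 + 2 C\right)\right)^{2} = \left(Q + \left(9 + 2 C\right)\right)^{2} = \left(9 + Q + 2 C\right)^{2}$)
$\sqrt{T{\left(c{\left(5 \right)},z \right)} + 25930} = \sqrt{\left(9 + \left(-4 + 2 \cdot 5\right) + 2 \cdot \frac{46}{41}\right)^{2} + 25930} = \sqrt{\left(9 + \left(-4 + 10\right) + \frac{92}{41}\right)^{2} + 25930} = \sqrt{\left(9 + 6 + \frac{92}{41}\right)^{2} + 25930} = \sqrt{\left(\frac{707}{41}\right)^{2} + 25930} = \sqrt{\frac{499849}{1681} + 25930} = \sqrt{\frac{44088179}{1681}} = \frac{\sqrt{44088179}}{41}$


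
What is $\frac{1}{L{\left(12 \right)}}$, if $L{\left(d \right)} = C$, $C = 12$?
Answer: $\frac{1}{12} \approx 0.083333$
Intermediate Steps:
$L{\left(d \right)} = 12$
$\frac{1}{L{\left(12 \right)}} = \frac{1}{12}$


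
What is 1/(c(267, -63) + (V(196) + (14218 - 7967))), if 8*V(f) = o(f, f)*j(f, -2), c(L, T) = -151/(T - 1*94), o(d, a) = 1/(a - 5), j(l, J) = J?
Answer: 119948/749910155 ≈ 0.00015995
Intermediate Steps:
o(d, a) = 1/(-5 + a)
c(L, T) = -151/(-94 + T) (c(L, T) = -151/(T - 94) = -151/(-94 + T))
V(f) = -1/(4*(-5 + f)) (V(f) = (-2/(-5 + f))/8 = -1/(4*(-5 + f)))
1/(c(267, -63) + (V(196) + (14218 - 7967))) = 1/(-151/(-94 - 63) + (-1/(-20 + 4*196) + (14218 - 7967))) = 1/(-151/(-157) + (-1/(-20 + 784) + 6251)) = 1/(-151*(-1/157) + (-1/764 + 6251)) = 1/(151/157 + (-1*1/764 + 6251)) = 1/(151/157 + (-1/764 + 6251)) = 1/(151/157 + 4775763/764) = 1/(749910155/119948) = 119948/749910155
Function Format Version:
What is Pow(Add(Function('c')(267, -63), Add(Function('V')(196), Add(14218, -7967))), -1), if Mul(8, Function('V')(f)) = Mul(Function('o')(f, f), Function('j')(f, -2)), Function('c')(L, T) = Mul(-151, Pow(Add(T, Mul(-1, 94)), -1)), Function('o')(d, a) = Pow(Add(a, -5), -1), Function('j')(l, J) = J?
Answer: Rational(119948, 749910155) ≈ 0.00015995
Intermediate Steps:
Function('o')(d, a) = Pow(Add(-5, a), -1)
Function('c')(L, T) = Mul(-151, Pow(Add(-94, T), -1)) (Function('c')(L, T) = Mul(-151, Pow(Add(T, -94), -1)) = Mul(-151, Pow(Add(-94, T), -1)))
Function('V')(f) = Mul(Rational(-1, 4), Pow(Add(-5, f), -1)) (Function('V')(f) = Mul(Rational(1, 8), Mul(Pow(Add(-5, f), -1), -2)) = Mul(Rational(1, 8), Mul(-2, Pow(Add(-5, f), -1))) = Mul(Rational(-1, 4), Pow(Add(-5, f), -1)))
Pow(Add(Function('c')(267, -63), Add(Function('V')(196), Add(14218, -7967))), -1) = Pow(Add(Mul(-151, Pow(Add(-94, -63), -1)), Add(Mul(-1, Pow(Add(-20, Mul(4, 196)), -1)), Add(14218, -7967))), -1) = Pow(Add(Mul(-151, Pow(-157, -1)), Add(Mul(-1, Pow(Add(-20, 784), -1)), 6251)), -1) = Pow(Add(Mul(-151, Rational(-1, 157)), Add(Mul(-1, Pow(764, -1)), 6251)), -1) = Pow(Add(Rational(151, 157), Add(Mul(-1, Rational(1, 764)), 6251)), -1) = Pow(Add(Rational(151, 157), Add(Rational(-1, 764), 6251)), -1) = Pow(Add(Rational(151, 157), Rational(4775763, 764)), -1) = Pow(Rational(749910155, 119948), -1) = Rational(119948, 749910155)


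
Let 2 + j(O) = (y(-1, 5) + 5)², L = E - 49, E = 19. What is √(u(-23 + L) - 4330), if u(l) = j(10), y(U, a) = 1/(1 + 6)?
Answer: 2*I*√52743/7 ≈ 65.617*I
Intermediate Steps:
L = -30 (L = 19 - 49 = -30)
y(U, a) = ⅐ (y(U, a) = 1/7 = ⅐)
j(O) = 1198/49 (j(O) = -2 + (⅐ + 5)² = -2 + (36/7)² = -2 + 1296/49 = 1198/49)
u(l) = 1198/49
√(u(-23 + L) - 4330) = √(1198/49 - 4330) = √(-210972/49) = 2*I*√52743/7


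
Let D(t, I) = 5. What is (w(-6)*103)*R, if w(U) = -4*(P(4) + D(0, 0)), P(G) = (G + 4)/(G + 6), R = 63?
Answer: -752724/5 ≈ -1.5054e+5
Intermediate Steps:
P(G) = (4 + G)/(6 + G)
w(U) = -116/5 (w(U) = -4*((4 + 4)/(6 + 4) + 5) = -4*(8/10 + 5) = -4*((1/10)*8 + 5) = -4*(4/5 + 5) = -4*29/5 = -116/5)
(w(-6)*103)*R = -116/5*103*63 = -11948/5*63 = -752724/5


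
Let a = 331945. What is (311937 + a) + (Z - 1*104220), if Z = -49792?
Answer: 489870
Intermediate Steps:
(311937 + a) + (Z - 1*104220) = (311937 + 331945) + (-49792 - 1*104220) = 643882 + (-49792 - 104220) = 643882 - 154012 = 489870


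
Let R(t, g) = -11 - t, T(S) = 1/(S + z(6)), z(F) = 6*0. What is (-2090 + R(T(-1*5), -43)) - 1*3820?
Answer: -29604/5 ≈ -5920.8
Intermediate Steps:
z(F) = 0
T(S) = 1/S (T(S) = 1/(S + 0) = 1/S)
(-2090 + R(T(-1*5), -43)) - 1*3820 = (-2090 + (-11 - 1/((-1*5)))) - 1*3820 = (-2090 + (-11 - 1/(-5))) - 3820 = (-2090 + (-11 - 1*(-⅕))) - 3820 = (-2090 + (-11 + ⅕)) - 3820 = (-2090 - 54/5) - 3820 = -10504/5 - 3820 = -29604/5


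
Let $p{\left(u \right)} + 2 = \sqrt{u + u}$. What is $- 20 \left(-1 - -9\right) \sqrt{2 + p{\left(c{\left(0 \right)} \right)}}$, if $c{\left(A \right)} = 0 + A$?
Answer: $0$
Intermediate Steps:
$c{\left(A \right)} = A$
$p{\left(u \right)} = -2 + \sqrt{2} \sqrt{u}$ ($p{\left(u \right)} = -2 + \sqrt{u + u} = -2 + \sqrt{2 u} = -2 + \sqrt{2} \sqrt{u}$)
$- 20 \left(-1 - -9\right) \sqrt{2 + p{\left(c{\left(0 \right)} \right)}} = - 20 \left(-1 - -9\right) \sqrt{2 - \left(2 - \sqrt{2} \sqrt{0}\right)} = - 20 \left(-1 + 9\right) \sqrt{2 - \left(2 - \sqrt{2} \cdot 0\right)} = \left(-20\right) 8 \sqrt{2 + \left(-2 + 0\right)} = - 160 \sqrt{2 - 2} = - 160 \sqrt{0} = \left(-160\right) 0 = 0$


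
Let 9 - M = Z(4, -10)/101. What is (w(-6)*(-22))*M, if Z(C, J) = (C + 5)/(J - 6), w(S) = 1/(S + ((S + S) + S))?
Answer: 53361/6464 ≈ 8.2551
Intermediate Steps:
w(S) = 1/(4*S) (w(S) = 1/(S + (2*S + S)) = 1/(S + 3*S) = 1/(4*S))
Z(C, J) = (5 + C)/(-6 + J)
M = 14553/1616 (M = 9 - (5 + 4)/(-6 - 10)/101 = 9 - 9/(-16)/101 = 9 - (-1/16*9)/101 = 9 - (-9)/(16*101) = 9 - 1*(-9/1616) = 9 + 9/1616 = 14553/1616 ≈ 9.0056)
(w(-6)*(-22))*M = (((¼)/(-6))*(-22))*(14553/1616) = (((¼)*(-⅙))*(-22))*(14553/1616) = -1/24*(-22)*(14553/1616) = (11/12)*(14553/1616) = 53361/6464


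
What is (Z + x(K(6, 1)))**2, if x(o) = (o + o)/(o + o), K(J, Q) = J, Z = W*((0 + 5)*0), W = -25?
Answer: 1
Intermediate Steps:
Z = 0 (Z = -25*(0 + 5)*0 = -125*0 = -25*0 = 0)
x(o) = 1 (x(o) = (2*o)/((2*o)) = (2*o)*(1/(2*o)) = 1)
(Z + x(K(6, 1)))**2 = (0 + 1)**2 = 1**2 = 1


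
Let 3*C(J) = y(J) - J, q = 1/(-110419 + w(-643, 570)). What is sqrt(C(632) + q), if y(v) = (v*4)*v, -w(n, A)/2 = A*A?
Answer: sqrt(2768987620976477541)/2280657 ≈ 729.63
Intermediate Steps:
w(n, A) = -2*A**2 (w(n, A) = -2*A*A = -2*A**2)
y(v) = 4*v**2 (y(v) = (4*v)*v = 4*v**2)
q = -1/760219 (q = 1/(-110419 - 2*570**2) = 1/(-110419 - 2*324900) = 1/(-110419 - 649800) = 1/(-760219) = -1/760219 ≈ -1.3154e-6)
C(J) = -J/3 + 4*J**2/3 (C(J) = (4*J**2 - J)/3 = (-J + 4*J**2)/3 = -J/3 + 4*J**2/3)
sqrt(C(632) + q) = sqrt((1/3)*632*(-1 + 4*632) - 1/760219) = sqrt((1/3)*632*(-1 + 2528) - 1/760219) = sqrt((1/3)*632*2527 - 1/760219) = sqrt(1597064/3 - 1/760219) = sqrt(1214118397013/2280657) = sqrt(2768987620976477541)/2280657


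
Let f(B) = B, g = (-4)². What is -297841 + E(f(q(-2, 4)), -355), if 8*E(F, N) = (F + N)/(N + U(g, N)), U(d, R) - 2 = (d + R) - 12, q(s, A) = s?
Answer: -1677440155/5632 ≈ -2.9784e+5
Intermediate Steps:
g = 16
U(d, R) = -10 + R + d (U(d, R) = 2 + ((d + R) - 12) = 2 + ((R + d) - 12) = 2 + (-12 + R + d) = -10 + R + d)
E(F, N) = (F + N)/(8*(6 + 2*N)) (E(F, N) = ((F + N)/(N + (-10 + N + 16)))/8 = ((F + N)/(N + (6 + N)))/8 = ((F + N)/(6 + 2*N))/8 = (F + N)/(8*(6 + 2*N)))
-297841 + E(f(q(-2, 4)), -355) = -297841 + (-2 - 355)/(16*(3 - 355)) = -297841 + (1/16)*(-357)/(-352) = -297841 + (1/16)*(-1/352)*(-357) = -297841 + 357/5632 = -1677440155/5632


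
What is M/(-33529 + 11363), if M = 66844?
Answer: -33422/11083 ≈ -3.0156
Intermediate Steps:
M/(-33529 + 11363) = 66844/(-33529 + 11363) = 66844/(-22166) = 66844*(-1/22166) = -33422/11083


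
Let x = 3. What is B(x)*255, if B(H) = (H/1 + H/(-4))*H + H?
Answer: 9945/4 ≈ 2486.3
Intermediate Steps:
B(H) = H + 3*H**2/4 (B(H) = (H*1 + H*(-1/4))*H + H = (H - H/4)*H + H = (3*H/4)*H + H = 3*H**2/4 + H = H + 3*H**2/4)
B(x)*255 = ((1/4)*3*(4 + 3*3))*255 = ((1/4)*3*(4 + 9))*255 = ((1/4)*3*13)*255 = (39/4)*255 = 9945/4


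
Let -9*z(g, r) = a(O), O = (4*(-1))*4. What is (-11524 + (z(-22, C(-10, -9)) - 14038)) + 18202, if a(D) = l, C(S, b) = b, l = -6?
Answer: -22078/3 ≈ -7359.3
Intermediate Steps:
O = -16 (O = -4*4 = -16)
a(D) = -6
z(g, r) = ⅔ (z(g, r) = -⅑*(-6) = ⅔)
(-11524 + (z(-22, C(-10, -9)) - 14038)) + 18202 = (-11524 + (⅔ - 14038)) + 18202 = (-11524 - 42112/3) + 18202 = -76684/3 + 18202 = -22078/3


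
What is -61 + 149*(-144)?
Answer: -21517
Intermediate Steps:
-61 + 149*(-144) = -61 - 21456 = -21517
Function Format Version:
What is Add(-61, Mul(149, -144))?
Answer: -21517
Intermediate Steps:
Add(-61, Mul(149, -144)) = Add(-61, -21456) = -21517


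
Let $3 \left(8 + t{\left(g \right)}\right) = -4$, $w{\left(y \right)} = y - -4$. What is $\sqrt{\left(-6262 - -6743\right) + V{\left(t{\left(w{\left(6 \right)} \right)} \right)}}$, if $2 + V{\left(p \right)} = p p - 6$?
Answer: $\frac{71}{3} \approx 23.667$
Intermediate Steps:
$w{\left(y \right)} = 4 + y$ ($w{\left(y \right)} = y + 4 = 4 + y$)
$t{\left(g \right)} = - \frac{28}{3}$ ($t{\left(g \right)} = -8 + \frac{1}{3} \left(-4\right) = -8 - \frac{4}{3} = - \frac{28}{3}$)
$V{\left(p \right)} = -8 + p^{2}$ ($V{\left(p \right)} = -2 + \left(p p - 6\right) = -2 + \left(p^{2} - 6\right) = -2 + \left(-6 + p^{2}\right) = -8 + p^{2}$)
$\sqrt{\left(-6262 - -6743\right) + V{\left(t{\left(w{\left(6 \right)} \right)} \right)}} = \sqrt{\left(-6262 - -6743\right) - \left(8 - \left(- \frac{28}{3}\right)^{2}\right)} = \sqrt{\left(-6262 + 6743\right) + \left(-8 + \frac{784}{9}\right)} = \sqrt{481 + \frac{712}{9}} = \sqrt{\frac{5041}{9}} = \frac{71}{3}$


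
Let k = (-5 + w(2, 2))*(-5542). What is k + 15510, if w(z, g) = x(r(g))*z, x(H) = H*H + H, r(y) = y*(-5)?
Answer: -954340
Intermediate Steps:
r(y) = -5*y
x(H) = H + H² (x(H) = H² + H = H + H²)
w(z, g) = -5*g*z*(1 - 5*g) (w(z, g) = ((-5*g)*(1 - 5*g))*z = (-5*g*(1 - 5*g))*z = -5*g*z*(1 - 5*g))
k = -969850 (k = (-5 + 5*2*2*(-1 + 5*2))*(-5542) = (-5 + 5*2*2*(-1 + 10))*(-5542) = (-5 + 5*2*2*9)*(-5542) = (-5 + 180)*(-5542) = 175*(-5542) = -969850)
k + 15510 = -969850 + 15510 = -954340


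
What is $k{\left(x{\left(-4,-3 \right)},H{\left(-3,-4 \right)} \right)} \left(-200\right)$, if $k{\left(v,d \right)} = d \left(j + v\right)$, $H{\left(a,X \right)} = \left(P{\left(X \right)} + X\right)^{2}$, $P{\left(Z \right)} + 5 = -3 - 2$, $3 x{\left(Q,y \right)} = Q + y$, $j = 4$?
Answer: $- \frac{196000}{3} \approx -65333.0$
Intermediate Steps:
$x{\left(Q,y \right)} = \frac{Q}{3} + \frac{y}{3}$ ($x{\left(Q,y \right)} = \frac{Q + y}{3} = \frac{Q}{3} + \frac{y}{3}$)
$P{\left(Z \right)} = -10$ ($P{\left(Z \right)} = -5 - 5 = -10$)
$H{\left(a,X \right)} = \left(-10 + X\right)^{2}$
$k{\left(v,d \right)} = d \left(4 + v\right)$
$k{\left(x{\left(-4,-3 \right)},H{\left(-3,-4 \right)} \right)} \left(-200\right) = \left(-10 - 4\right)^{2} \left(4 + \left(\frac{1}{3} \left(-4\right) + \frac{1}{3} \left(-3\right)\right)\right) \left(-200\right) = \left(-14\right)^{2} \left(4 - \frac{7}{3}\right) \left(-200\right) = 196 \left(4 - \frac{7}{3}\right) \left(-200\right) = 196 \cdot \frac{5}{3} \left(-200\right) = \frac{980}{3} \left(-200\right) = - \frac{196000}{3}$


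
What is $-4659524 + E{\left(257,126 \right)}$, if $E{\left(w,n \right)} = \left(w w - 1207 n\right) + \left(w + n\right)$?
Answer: $-4745174$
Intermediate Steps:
$E{\left(w,n \right)} = w + w^{2} - 1206 n$ ($E{\left(w,n \right)} = \left(w^{2} - 1207 n\right) + \left(n + w\right) = w + w^{2} - 1206 n$)
$-4659524 + E{\left(257,126 \right)} = -4659524 + \left(257 + 257^{2} - 151956\right) = -4659524 + \left(257 + 66049 - 151956\right) = -4659524 - 85650 = -4745174$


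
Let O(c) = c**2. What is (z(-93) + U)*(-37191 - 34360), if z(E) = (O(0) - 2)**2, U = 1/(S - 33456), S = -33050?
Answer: -19034211673/66506 ≈ -2.8620e+5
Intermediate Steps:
U = -1/66506 (U = 1/(-33050 - 33456) = 1/(-66506) = -1/66506 ≈ -1.5036e-5)
z(E) = 4 (z(E) = (0**2 - 2)**2 = (0 - 2)**2 = (-2)**2 = 4)
(z(-93) + U)*(-37191 - 34360) = (4 - 1/66506)*(-37191 - 34360) = (266023/66506)*(-71551) = -19034211673/66506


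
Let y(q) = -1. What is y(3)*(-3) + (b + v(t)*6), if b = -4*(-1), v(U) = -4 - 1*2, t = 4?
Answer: -29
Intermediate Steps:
v(U) = -6 (v(U) = -4 - 2 = -6)
b = 4
y(3)*(-3) + (b + v(t)*6) = -1*(-3) + (4 - 6*6) = 3 + (4 - 36) = 3 - 32 = -29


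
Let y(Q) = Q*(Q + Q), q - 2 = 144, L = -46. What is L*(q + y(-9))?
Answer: -14168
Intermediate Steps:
q = 146 (q = 2 + 144 = 146)
y(Q) = 2*Q**2 (y(Q) = Q*(2*Q) = 2*Q**2)
L*(q + y(-9)) = -46*(146 + 2*(-9)**2) = -46*(146 + 2*81) = -46*(146 + 162) = -46*308 = -14168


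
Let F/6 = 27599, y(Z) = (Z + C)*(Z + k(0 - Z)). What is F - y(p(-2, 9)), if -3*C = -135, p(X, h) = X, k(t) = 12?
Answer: 165164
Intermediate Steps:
C = 45 (C = -1/3*(-135) = 45)
y(Z) = (12 + Z)*(45 + Z) (y(Z) = (Z + 45)*(Z + 12) = (45 + Z)*(12 + Z) = (12 + Z)*(45 + Z))
F = 165594 (F = 6*27599 = 165594)
F - y(p(-2, 9)) = 165594 - (540 + (-2)**2 + 57*(-2)) = 165594 - (540 + 4 - 114) = 165594 - 1*430 = 165594 - 430 = 165164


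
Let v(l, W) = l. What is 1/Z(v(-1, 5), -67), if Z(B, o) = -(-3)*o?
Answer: -1/201 ≈ -0.0049751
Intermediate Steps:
Z(B, o) = 3*o
1/Z(v(-1, 5), -67) = 1/(3*(-67)) = 1/(-201) = -1/201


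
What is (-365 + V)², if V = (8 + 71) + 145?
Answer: 19881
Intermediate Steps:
V = 224 (V = 79 + 145 = 224)
(-365 + V)² = (-365 + 224)² = (-141)² = 19881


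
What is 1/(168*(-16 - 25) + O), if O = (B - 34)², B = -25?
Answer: -1/3407 ≈ -0.00029351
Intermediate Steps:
O = 3481 (O = (-25 - 34)² = (-59)² = 3481)
1/(168*(-16 - 25) + O) = 1/(168*(-16 - 25) + 3481) = 1/(168*(-41) + 3481) = 1/(-6888 + 3481) = 1/(-3407) = -1/3407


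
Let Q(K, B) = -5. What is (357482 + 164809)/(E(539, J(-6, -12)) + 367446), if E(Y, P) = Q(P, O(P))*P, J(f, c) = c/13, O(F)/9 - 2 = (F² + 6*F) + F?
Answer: 2263261/1592286 ≈ 1.4214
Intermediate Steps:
O(F) = 18 + 9*F² + 63*F (O(F) = 18 + 9*((F² + 6*F) + F) = 18 + 9*(F² + 7*F) = 18 + (9*F² + 63*F) = 18 + 9*F² + 63*F)
J(f, c) = c/13 (J(f, c) = c*(1/13) = c/13)
E(Y, P) = -5*P
(357482 + 164809)/(E(539, J(-6, -12)) + 367446) = (357482 + 164809)/(-5*(-12)/13 + 367446) = 522291/(-5*(-12/13) + 367446) = 522291/(60/13 + 367446) = 522291/(4776858/13) = 522291*(13/4776858) = 2263261/1592286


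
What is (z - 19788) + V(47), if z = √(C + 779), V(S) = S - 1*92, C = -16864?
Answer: -19833 + I*√16085 ≈ -19833.0 + 126.83*I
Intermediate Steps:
V(S) = -92 + S (V(S) = S - 92 = -92 + S)
z = I*√16085 (z = √(-16864 + 779) = √(-16085) = I*√16085 ≈ 126.83*I)
(z - 19788) + V(47) = (I*√16085 - 19788) + (-92 + 47) = (-19788 + I*√16085) - 45 = -19833 + I*√16085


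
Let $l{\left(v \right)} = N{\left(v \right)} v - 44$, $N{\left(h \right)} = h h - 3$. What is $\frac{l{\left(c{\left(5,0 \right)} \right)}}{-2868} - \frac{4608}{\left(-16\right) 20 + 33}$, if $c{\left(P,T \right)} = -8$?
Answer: $\frac{3342107}{205779} \approx 16.241$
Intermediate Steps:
$N{\left(h \right)} = -3 + h^{2}$ ($N{\left(h \right)} = h^{2} - 3 = -3 + h^{2}$)
$l{\left(v \right)} = -44 + v \left(-3 + v^{2}\right)$ ($l{\left(v \right)} = \left(-3 + v^{2}\right) v - 44 = v \left(-3 + v^{2}\right) - 44 = -44 + v \left(-3 + v^{2}\right)$)
$\frac{l{\left(c{\left(5,0 \right)} \right)}}{-2868} - \frac{4608}{\left(-16\right) 20 + 33} = \frac{-44 - 8 \left(-3 + \left(-8\right)^{2}\right)}{-2868} - \frac{4608}{\left(-16\right) 20 + 33} = \left(-44 - 8 \left(-3 + 64\right)\right) \left(- \frac{1}{2868}\right) - \frac{4608}{-320 + 33} = \left(-44 - 488\right) \left(- \frac{1}{2868}\right) - \frac{4608}{-287} = \left(-44 - 488\right) \left(- \frac{1}{2868}\right) - - \frac{4608}{287} = \left(-532\right) \left(- \frac{1}{2868}\right) + \frac{4608}{287} = \frac{133}{717} + \frac{4608}{287} = \frac{3342107}{205779}$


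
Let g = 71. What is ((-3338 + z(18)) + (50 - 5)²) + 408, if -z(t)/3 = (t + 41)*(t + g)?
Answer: -16658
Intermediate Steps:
z(t) = -3*(41 + t)*(71 + t) (z(t) = -3*(t + 41)*(t + 71) = -3*(41 + t)*(71 + t))
((-3338 + z(18)) + (50 - 5)²) + 408 = ((-3338 + (-8733 - 336*18 - 3*18²)) + (50 - 5)²) + 408 = ((-3338 + (-8733 - 6048 - 3*324)) + 45²) + 408 = ((-3338 + (-8733 - 6048 - 972)) + 2025) + 408 = ((-3338 - 15753) + 2025) + 408 = (-19091 + 2025) + 408 = -17066 + 408 = -16658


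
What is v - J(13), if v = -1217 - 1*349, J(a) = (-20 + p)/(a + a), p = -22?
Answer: -20337/13 ≈ -1564.4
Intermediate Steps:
J(a) = -21/a (J(a) = (-20 - 22)/(a + a) = -42*1/(2*a) = -21/a)
v = -1566 (v = -1217 - 349 = -1566)
v - J(13) = -1566 - (-21)/13 = -1566 - 1*(-21/13) = -1566 + 21/13 = -20337/13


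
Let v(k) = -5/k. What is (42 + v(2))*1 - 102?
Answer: -125/2 ≈ -62.500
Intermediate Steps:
(42 + v(2))*1 - 102 = (42 - 5/2)*1 - 102 = (79/2)*1 - 102 = 79/2 - 102 = -125/2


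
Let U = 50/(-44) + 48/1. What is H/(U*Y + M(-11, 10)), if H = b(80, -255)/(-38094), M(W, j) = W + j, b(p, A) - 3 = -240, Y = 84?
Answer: 869/549709118 ≈ 1.5808e-6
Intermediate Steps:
b(p, A) = -237 (b(p, A) = 3 - 240 = -237)
U = 1031/22 (U = 50*(-1/44) + 48*1 = -25/22 + 48 = 1031/22 ≈ 46.864)
H = 79/12698 (H = -237/(-38094) = -237*(-1/38094) = 79/12698 ≈ 0.0062215)
H/(U*Y + M(-11, 10)) = 79/(12698*((1031/22)*84 + (-11 + 10))) = 79/(12698*(43302/11 - 1)) = 79/(12698*(43291/11)) = (79/12698)*(11/43291) = 869/549709118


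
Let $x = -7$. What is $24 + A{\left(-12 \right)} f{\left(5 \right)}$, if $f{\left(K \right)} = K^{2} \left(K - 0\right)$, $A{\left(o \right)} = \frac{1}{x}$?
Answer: $\frac{43}{7} \approx 6.1429$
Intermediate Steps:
$A{\left(o \right)} = - \frac{1}{7}$ ($A{\left(o \right)} = \frac{1}{-7} = - \frac{1}{7}$)
$f{\left(K \right)} = K^{3}$ ($f{\left(K \right)} = K^{2} \left(K + 0\right) = K^{2} K = K^{3}$)
$24 + A{\left(-12 \right)} f{\left(5 \right)} = 24 - \frac{5^{3}}{7} = 24 - \frac{125}{7} = \frac{43}{7}$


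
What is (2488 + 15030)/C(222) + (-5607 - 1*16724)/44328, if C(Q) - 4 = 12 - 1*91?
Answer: -86468081/369400 ≈ -234.08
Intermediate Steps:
C(Q) = -75 (C(Q) = 4 + (12 - 1*91) = 4 + (12 - 91) = 4 - 79 = -75)
(2488 + 15030)/C(222) + (-5607 - 1*16724)/44328 = (2488 + 15030)/(-75) + (-5607 - 1*16724)/44328 = 17518*(-1/75) + (-5607 - 16724)*(1/44328) = -17518/75 - 22331*1/44328 = -17518/75 - 22331/44328 = -86468081/369400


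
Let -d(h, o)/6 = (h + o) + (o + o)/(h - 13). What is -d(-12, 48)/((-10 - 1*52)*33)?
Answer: -804/8525 ≈ -0.094311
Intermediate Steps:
d(h, o) = -6*h - 6*o - 12*o/(-13 + h) (d(h, o) = -6*((h + o) + (o + o)/(h - 13)) = -6*((h + o) + (2*o)/(-13 + h)) = -6*((h + o) + 2*o/(-13 + h)) = -6*(h + o + 2*o/(-13 + h)) = -6*h - 6*o - 12*o/(-13 + h))
-d(-12, 48)/((-10 - 1*52)*33) = -6*(-1*(-12)² + 11*48 + 13*(-12) - 1*(-12)*48)/(-13 - 12)/((-10 - 1*52)*33) = -6*(-1*144 + 528 - 156 + 576)/(-25)/((-10 - 52)*33) = -6*(-1/25)*(-144 + 528 - 156 + 576)/((-62*33)) = -6*(-1/25)*804/(-2046) = -(-4824)*(-1)/(25*2046) = -1*804/8525 = -804/8525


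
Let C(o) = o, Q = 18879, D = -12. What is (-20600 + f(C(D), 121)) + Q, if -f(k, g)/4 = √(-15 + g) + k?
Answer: -1673 - 4*√106 ≈ -1714.2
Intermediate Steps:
f(k, g) = -4*k - 4*√(-15 + g) (f(k, g) = -4*(√(-15 + g) + k) = -4*(k + √(-15 + g)) = -4*k - 4*√(-15 + g))
(-20600 + f(C(D), 121)) + Q = (-20600 + (-4*(-12) - 4*√(-15 + 121))) + 18879 = (-20600 + (48 - 4*√106)) + 18879 = (-20552 - 4*√106) + 18879 = -1673 - 4*√106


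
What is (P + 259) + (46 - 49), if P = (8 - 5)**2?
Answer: 265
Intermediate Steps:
P = 9 (P = 3**2 = 9)
(P + 259) + (46 - 49) = (9 + 259) + (46 - 49) = 268 - 3 = 265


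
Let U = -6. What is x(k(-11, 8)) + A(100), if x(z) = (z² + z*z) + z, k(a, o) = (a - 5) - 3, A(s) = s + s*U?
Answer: 203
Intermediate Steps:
A(s) = -5*s (A(s) = s + s*(-6) = s - 6*s = -5*s)
k(a, o) = -8 + a (k(a, o) = (-5 + a) - 3 = -8 + a)
x(z) = z + 2*z² (x(z) = (z² + z²) + z = 2*z² + z = z + 2*z²)
x(k(-11, 8)) + A(100) = (-8 - 11)*(1 + 2*(-8 - 11)) - 5*100 = -19*(1 + 2*(-19)) - 500 = -19*(1 - 38) - 500 = -19*(-37) - 500 = 703 - 500 = 203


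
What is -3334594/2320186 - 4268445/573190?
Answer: -1181494226563/132990741334 ≈ -8.8840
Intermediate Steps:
-3334594/2320186 - 4268445/573190 = -3334594*1/2320186 - 4268445*1/573190 = -1667297/1160093 - 853689/114638 = -1181494226563/132990741334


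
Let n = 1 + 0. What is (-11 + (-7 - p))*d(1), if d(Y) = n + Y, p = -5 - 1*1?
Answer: -24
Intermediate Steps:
n = 1
p = -6 (p = -5 - 1 = -6)
d(Y) = 1 + Y
(-11 + (-7 - p))*d(1) = (-11 + (-7 - 1*(-6)))*(1 + 1) = (-11 + (-7 + 6))*2 = (-11 - 1)*2 = -12*2 = -24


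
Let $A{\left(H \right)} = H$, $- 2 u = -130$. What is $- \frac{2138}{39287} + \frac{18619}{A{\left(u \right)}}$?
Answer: $\frac{731345683}{2553655} \approx 286.39$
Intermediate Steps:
$u = 65$ ($u = \left(- \frac{1}{2}\right) \left(-130\right) = 65$)
$- \frac{2138}{39287} + \frac{18619}{A{\left(u \right)}} = - \frac{2138}{39287} + \frac{18619}{65} = \frac{731345683}{2553655}$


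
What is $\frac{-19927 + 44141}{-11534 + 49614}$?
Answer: $\frac{12107}{19040} \approx 0.63587$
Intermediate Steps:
$\frac{-19927 + 44141}{-11534 + 49614} = \frac{24214}{38080} = 24214 \cdot \frac{1}{38080} = \frac{12107}{19040}$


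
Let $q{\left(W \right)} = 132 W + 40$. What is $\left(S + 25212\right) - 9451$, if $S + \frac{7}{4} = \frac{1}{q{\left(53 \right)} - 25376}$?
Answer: $\frac{72256161}{4585} \approx 15759.0$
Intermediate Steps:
$q{\left(W \right)} = 40 + 132 W$
$S = - \frac{8024}{4585}$ ($S = - \frac{7}{4} + \frac{1}{\left(40 + 132 \cdot 53\right) - 25376} = - \frac{7}{4} + \frac{1}{\left(40 + 6996\right) - 25376} = - \frac{7}{4} + \frac{1}{7036 - 25376} = - \frac{7}{4} + \frac{1}{-18340} = - \frac{7}{4} - \frac{1}{18340} = - \frac{8024}{4585} \approx -1.7501$)
$\left(S + 25212\right) - 9451 = \left(- \frac{8024}{4585} + 25212\right) - 9451 = \frac{115588996}{4585} - 9451 = \frac{72256161}{4585}$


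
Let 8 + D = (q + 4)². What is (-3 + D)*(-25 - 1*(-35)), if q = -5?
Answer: -100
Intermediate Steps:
D = -7 (D = -8 + (-5 + 4)² = -8 + (-1)² = -8 + 1 = -7)
(-3 + D)*(-25 - 1*(-35)) = (-3 - 7)*(-25 - 1*(-35)) = -10*(-25 + 35) = -10*10 = -100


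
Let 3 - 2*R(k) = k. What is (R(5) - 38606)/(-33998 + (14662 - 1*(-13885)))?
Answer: 12869/1817 ≈ 7.0826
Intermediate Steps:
R(k) = 3/2 - k/2
(R(5) - 38606)/(-33998 + (14662 - 1*(-13885))) = ((3/2 - ½*5) - 38606)/(-33998 + (14662 - 1*(-13885))) = ((3/2 - 5/2) - 38606)/(-33998 + (14662 + 13885)) = (-1 - 38606)/(-33998 + 28547) = -38607/(-5451) = -38607*(-1/5451) = 12869/1817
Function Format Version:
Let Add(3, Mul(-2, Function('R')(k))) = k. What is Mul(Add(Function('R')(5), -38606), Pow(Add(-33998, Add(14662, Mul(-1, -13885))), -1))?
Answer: Rational(12869, 1817) ≈ 7.0826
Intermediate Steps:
Function('R')(k) = Add(Rational(3, 2), Mul(Rational(-1, 2), k))
Mul(Add(Function('R')(5), -38606), Pow(Add(-33998, Add(14662, Mul(-1, -13885))), -1)) = Mul(Add(Add(Rational(3, 2), Mul(Rational(-1, 2), 5)), -38606), Pow(Add(-33998, Add(14662, Mul(-1, -13885))), -1)) = Mul(Add(Add(Rational(3, 2), Rational(-5, 2)), -38606), Pow(Add(-33998, Add(14662, 13885)), -1)) = Mul(Add(-1, -38606), Pow(Add(-33998, 28547), -1)) = Mul(-38607, Pow(-5451, -1)) = Mul(-38607, Rational(-1, 5451)) = Rational(12869, 1817)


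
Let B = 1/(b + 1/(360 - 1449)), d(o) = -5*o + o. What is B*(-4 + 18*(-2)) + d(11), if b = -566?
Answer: -5415388/123275 ≈ -43.929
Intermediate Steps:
d(o) = -4*o
B = -1089/616375 (B = 1/(-566 + 1/(360 - 1449)) = 1/(-566 + 1/(-1089)) = 1/(-566 - 1/1089) = 1/(-616375/1089) = -1089/616375 ≈ -0.0017668)
B*(-4 + 18*(-2)) + d(11) = -1089*(-4 + 18*(-2))/616375 - 4*11 = -1089*(-4 - 36)/616375 - 44 = -1089/616375*(-40) - 44 = 8712/123275 - 44 = -5415388/123275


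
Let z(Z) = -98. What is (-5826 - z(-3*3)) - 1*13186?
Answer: -18914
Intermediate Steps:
(-5826 - z(-3*3)) - 1*13186 = (-5826 - 1*(-98)) - 1*13186 = (-5826 + 98) - 13186 = -5728 - 13186 = -18914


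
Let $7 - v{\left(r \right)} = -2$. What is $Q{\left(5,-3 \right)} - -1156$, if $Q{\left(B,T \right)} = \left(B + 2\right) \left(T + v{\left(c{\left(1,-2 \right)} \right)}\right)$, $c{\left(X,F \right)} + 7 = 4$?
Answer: $1198$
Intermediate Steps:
$c{\left(X,F \right)} = -3$ ($c{\left(X,F \right)} = -7 + 4 = -3$)
$v{\left(r \right)} = 9$ ($v{\left(r \right)} = 7 - -2 = 7 + 2 = 9$)
$Q{\left(B,T \right)} = \left(2 + B\right) \left(9 + T\right)$ ($Q{\left(B,T \right)} = \left(B + 2\right) \left(T + 9\right) = \left(2 + B\right) \left(9 + T\right)$)
$Q{\left(5,-3 \right)} - -1156 = \left(18 + 2 \left(-3\right) + 9 \cdot 5 + 5 \left(-3\right)\right) - -1156 = \left(18 - 6 + 45 - 15\right) + 1156 = 42 + 1156 = 1198$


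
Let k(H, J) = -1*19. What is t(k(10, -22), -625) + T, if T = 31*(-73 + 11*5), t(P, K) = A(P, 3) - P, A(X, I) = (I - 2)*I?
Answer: -536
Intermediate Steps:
A(X, I) = I*(-2 + I) (A(X, I) = (-2 + I)*I = I*(-2 + I))
k(H, J) = -19
t(P, K) = 3 - P (t(P, K) = 3*(-2 + 3) - P = 3*1 - P = 3 - P)
T = -558 (T = 31*(-73 + 55) = 31*(-18) = -558)
t(k(10, -22), -625) + T = (3 - 1*(-19)) - 558 = (3 + 19) - 558 = 22 - 558 = -536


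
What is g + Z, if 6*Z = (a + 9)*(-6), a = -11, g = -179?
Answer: -177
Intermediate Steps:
Z = 2 (Z = ((-11 + 9)*(-6))/6 = (-2*(-6))/6 = (⅙)*12 = 2)
g + Z = -179 + 2 = -177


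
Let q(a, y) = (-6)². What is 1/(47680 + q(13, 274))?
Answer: 1/47716 ≈ 2.0957e-5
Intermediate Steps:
q(a, y) = 36
1/(47680 + q(13, 274)) = 1/(47680 + 36) = 1/47716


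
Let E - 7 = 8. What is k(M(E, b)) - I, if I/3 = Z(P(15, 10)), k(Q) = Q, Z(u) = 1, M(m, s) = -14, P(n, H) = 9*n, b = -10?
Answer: -17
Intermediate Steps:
E = 15 (E = 7 + 8 = 15)
I = 3 (I = 3*1 = 3)
k(M(E, b)) - I = -14 - 1*3 = -14 - 3 = -17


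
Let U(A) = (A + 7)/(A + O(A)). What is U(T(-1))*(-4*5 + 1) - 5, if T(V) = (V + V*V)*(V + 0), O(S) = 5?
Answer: -158/5 ≈ -31.600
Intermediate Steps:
T(V) = V*(V + V²) (T(V) = (V + V²)*V = V*(V + V²))
U(A) = (7 + A)/(5 + A) (U(A) = (A + 7)/(A + 5) = (7 + A)/(5 + A))
U(T(-1))*(-4*5 + 1) - 5 = ((7 + (-1)²*(1 - 1))/(5 + (-1)²*(1 - 1)))*(-4*5 + 1) - 5 = ((7 + 1*0)/(5 + 1*0))*(-20 + 1) - 5 = ((7 + 0)/(5 + 0))*(-19) - 5 = (7/5)*(-19) - 5 = -133/5 - 5 = -158/5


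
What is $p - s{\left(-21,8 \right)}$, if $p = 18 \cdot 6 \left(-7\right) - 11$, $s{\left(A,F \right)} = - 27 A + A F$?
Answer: $-1166$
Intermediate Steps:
$p = -767$ ($p = 18 \left(-42\right) - 11 = -756 - 11 = -767$)
$p - s{\left(-21,8 \right)} = -767 - - 21 \left(-27 + 8\right) = -767 - \left(-21\right) \left(-19\right) = -767 - 399 = -1166$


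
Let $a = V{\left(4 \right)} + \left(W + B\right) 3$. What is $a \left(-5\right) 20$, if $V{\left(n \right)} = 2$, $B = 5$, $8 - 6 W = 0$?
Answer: $-2100$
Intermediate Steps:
$W = \frac{4}{3}$ ($W = \frac{4}{3} - 0 = \frac{4}{3} + 0 = \frac{4}{3} \approx 1.3333$)
$a = 21$ ($a = 2 + \left(\frac{4}{3} + 5\right) 3 = 2 + \frac{19}{3} \cdot 3 = 2 + 19 = 21$)
$a \left(-5\right) 20 = 21 \left(-5\right) 20 = \left(-105\right) 20 = -2100$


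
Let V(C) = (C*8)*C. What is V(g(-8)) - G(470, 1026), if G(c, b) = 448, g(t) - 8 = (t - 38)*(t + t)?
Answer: 4427840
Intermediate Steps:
g(t) = 8 + 2*t*(-38 + t) (g(t) = 8 + (t - 38)*(t + t) = 8 + (-38 + t)*(2*t) = 8 + 2*t*(-38 + t))
V(C) = 8*C² (V(C) = (8*C)*C = 8*C²)
V(g(-8)) - G(470, 1026) = 8*(8 - 76*(-8) + 2*(-8)²)² - 1*448 = 8*(8 + 608 + 2*64)² - 448 = 8*(8 + 608 + 128)² - 448 = 8*744² - 448 = 8*553536 - 448 = 4428288 - 448 = 4427840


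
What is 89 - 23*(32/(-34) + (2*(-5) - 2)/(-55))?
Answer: 98763/935 ≈ 105.63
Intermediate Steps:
89 - 23*(32/(-34) + (2*(-5) - 2)/(-55)) = 89 - 23*(32*(-1/34) + (-10 - 2)*(-1/55)) = 89 - 23*(-16/17 - 12*(-1/55)) = 89 - 23*(-16/17 + 12/55) = 89 - 23*(-676/935) = 89 + 15548/935 = 98763/935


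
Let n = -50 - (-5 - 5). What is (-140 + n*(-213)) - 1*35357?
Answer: -26977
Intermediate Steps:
n = -40 (n = -50 - (-10) = -50 - 1*(-10) = -50 + 10 = -40)
(-140 + n*(-213)) - 1*35357 = (-140 - 40*(-213)) - 1*35357 = (-140 + 8520) - 35357 = 8380 - 35357 = -26977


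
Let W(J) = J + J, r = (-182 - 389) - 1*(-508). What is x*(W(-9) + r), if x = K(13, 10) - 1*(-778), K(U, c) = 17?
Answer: -64395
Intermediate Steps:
r = -63 (r = -571 + 508 = -63)
W(J) = 2*J
x = 795 (x = 17 - 1*(-778) = 17 + 778 = 795)
x*(W(-9) + r) = 795*(2*(-9) - 63) = 795*(-18 - 63) = 795*(-81) = -64395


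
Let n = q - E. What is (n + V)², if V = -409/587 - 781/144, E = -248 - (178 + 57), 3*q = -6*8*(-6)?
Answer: 2344919513048161/7144982784 ≈ 3.2819e+5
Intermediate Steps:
q = 96 (q = (-6*8*(-6))/3 = (-48*(-6))/3 = (⅓)*288 = 96)
E = -483 (E = -248 - 1*235 = -248 - 235 = -483)
V = -517343/84528 (V = -409*1/587 - 781*1/144 = -409/587 - 781/144 = -517343/84528 ≈ -6.1204)
n = 579 (n = 96 - 1*(-483) = 96 + 483 = 579)
(n + V)² = (579 - 517343/84528)² = (48424369/84528)² = 2344919513048161/7144982784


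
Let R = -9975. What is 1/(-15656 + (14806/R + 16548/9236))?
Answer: -23032275/360586217879 ≈ -6.3875e-5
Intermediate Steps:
1/(-15656 + (14806/R + 16548/9236)) = 1/(-15656 + (14806/(-9975) + 16548/9236)) = 1/(-15656 + (14806*(-1/9975) + 16548*(1/9236))) = 1/(-15656 + (-14806/9975 + 4137/2309)) = 1/(-15656 + 7079521/23032275) = 1/(-360586217879/23032275) = -23032275/360586217879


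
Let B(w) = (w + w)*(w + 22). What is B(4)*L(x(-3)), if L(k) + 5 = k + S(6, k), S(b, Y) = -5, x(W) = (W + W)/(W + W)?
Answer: -1872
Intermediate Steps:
x(W) = 1 (x(W) = (2*W)/((2*W)) = (2*W)*(1/(2*W)) = 1)
L(k) = -10 + k (L(k) = -5 + (k - 5) = -5 + (-5 + k) = -10 + k)
B(w) = 2*w*(22 + w) (B(w) = (2*w)*(22 + w) = 2*w*(22 + w))
B(4)*L(x(-3)) = (2*4*(22 + 4))*(-10 + 1) = (2*4*26)*(-9) = 208*(-9) = -1872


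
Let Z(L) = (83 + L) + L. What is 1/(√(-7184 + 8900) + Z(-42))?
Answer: 1/1715 + 2*√429/1715 ≈ 0.024737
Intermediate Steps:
Z(L) = 83 + 2*L
1/(√(-7184 + 8900) + Z(-42)) = 1/(√(-7184 + 8900) + (83 + 2*(-42))) = 1/(√1716 + (83 - 84)) = 1/(2*√429 - 1) = 1/(-1 + 2*√429)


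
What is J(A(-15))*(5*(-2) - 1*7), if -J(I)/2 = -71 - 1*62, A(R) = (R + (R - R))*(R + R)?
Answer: -4522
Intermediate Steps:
A(R) = 2*R² (A(R) = (R + 0)*(2*R) = R*(2*R) = 2*R²)
J(I) = 266 (J(I) = -2*(-71 - 1*62) = -2*(-71 - 62) = -2*(-133) = 266)
J(A(-15))*(5*(-2) - 1*7) = 266*(5*(-2) - 1*7) = 266*(-10 - 7) = 266*(-17) = -4522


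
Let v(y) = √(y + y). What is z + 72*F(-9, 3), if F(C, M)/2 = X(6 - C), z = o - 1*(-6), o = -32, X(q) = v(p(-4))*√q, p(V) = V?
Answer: -26 + 288*I*√30 ≈ -26.0 + 1577.4*I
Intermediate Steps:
v(y) = √2*√y (v(y) = √(2*y) = √2*√y)
X(q) = 2*I*√2*√q (X(q) = (√2*√(-4))*√q = (√2*(2*I))*√q = (2*I*√2)*√q = 2*I*√2*√q)
z = -26 (z = -32 - 1*(-6) = -32 + 6 = -26)
F(C, M) = 4*I*√2*√(6 - C) (F(C, M) = 2*(2*I*√2*√(6 - C)) = 4*I*√2*√(6 - C))
z + 72*F(-9, 3) = -26 + 72*(4*I*√2*√(6 - 1*(-9))) = -26 + 72*(4*I*√2*√(6 + 9)) = -26 + 72*(4*I*√2*√15) = -26 + 72*(4*I*√30) = -26 + 288*I*√30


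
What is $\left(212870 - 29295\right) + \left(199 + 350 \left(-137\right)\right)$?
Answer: $135824$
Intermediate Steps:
$\left(212870 - 29295\right) + \left(199 + 350 \left(-137\right)\right) = 183575 + \left(199 - 47950\right) = 183575 - 47751 = 135824$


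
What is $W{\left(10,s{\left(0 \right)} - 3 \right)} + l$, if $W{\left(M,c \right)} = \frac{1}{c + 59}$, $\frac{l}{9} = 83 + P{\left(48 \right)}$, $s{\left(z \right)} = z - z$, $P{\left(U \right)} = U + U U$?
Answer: $\frac{1227241}{56} \approx 21915.0$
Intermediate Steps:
$P{\left(U \right)} = U + U^{2}$
$s{\left(z \right)} = 0$
$l = 21915$ ($l = 9 \left(83 + 48 \left(1 + 48\right)\right) = 9 \left(83 + 48 \cdot 49\right) = 9 \left(83 + 2352\right) = 9 \cdot 2435 = 21915$)
$W{\left(M,c \right)} = \frac{1}{59 + c}$
$W{\left(10,s{\left(0 \right)} - 3 \right)} + l = \frac{1}{59 + \left(0 - 3\right)} + 21915 = \frac{1}{59 - 3} + 21915 = \frac{1}{56} + 21915 = \frac{1227241}{56}$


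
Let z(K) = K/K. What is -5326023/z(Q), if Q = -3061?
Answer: -5326023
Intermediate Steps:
z(K) = 1
-5326023/z(Q) = -5326023/1 = -5326023*1 = -5326023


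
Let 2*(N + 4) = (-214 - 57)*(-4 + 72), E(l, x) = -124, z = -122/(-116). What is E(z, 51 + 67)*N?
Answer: 1143032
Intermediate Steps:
z = 61/58 (z = -122*(-1/116) = 61/58 ≈ 1.0517)
N = -9218 (N = -4 + ((-214 - 57)*(-4 + 72))/2 = -4 + (-271*68)/2 = -4 + (½)*(-18428) = -4 - 9214 = -9218)
E(z, 51 + 67)*N = -124*(-9218) = 1143032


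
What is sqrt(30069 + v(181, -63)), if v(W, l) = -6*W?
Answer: sqrt(28983) ≈ 170.24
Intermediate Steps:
sqrt(30069 + v(181, -63)) = sqrt(30069 - 6*181) = sqrt(30069 - 1086) = sqrt(28983)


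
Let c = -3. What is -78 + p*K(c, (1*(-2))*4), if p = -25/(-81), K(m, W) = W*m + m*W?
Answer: -1706/27 ≈ -63.185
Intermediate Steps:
K(m, W) = 2*W*m (K(m, W) = W*m + W*m = 2*W*m)
p = 25/81 (p = -25*(-1/81) = 25/81 ≈ 0.30864)
-78 + p*K(c, (1*(-2))*4) = -78 + 25*(2*((1*(-2))*4)*(-3))/81 = -78 + 25*(2*(-2*4)*(-3))/81 = -78 + 25*(2*(-8)*(-3))/81 = -78 + (25/81)*48 = -78 + 400/27 = -1706/27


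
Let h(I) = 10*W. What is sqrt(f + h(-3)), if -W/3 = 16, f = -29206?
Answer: I*sqrt(29686) ≈ 172.3*I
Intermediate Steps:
W = -48 (W = -3*16 = -48)
h(I) = -480 (h(I) = 10*(-48) = -480)
sqrt(f + h(-3)) = sqrt(-29206 - 480) = sqrt(-29686) = I*sqrt(29686)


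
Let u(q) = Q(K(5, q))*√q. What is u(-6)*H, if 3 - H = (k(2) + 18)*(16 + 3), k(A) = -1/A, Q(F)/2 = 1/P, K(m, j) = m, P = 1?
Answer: -659*I*√6 ≈ -1614.2*I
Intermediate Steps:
Q(F) = 2 (Q(F) = 2/1 = 2*1 = 2)
u(q) = 2*√q
H = -659/2 (H = 3 - (-1/2 + 18)*(16 + 3) = 3 - (-1*½ + 18)*19 = 3 - (-½ + 18)*19 = 3 - 35*19/2 = 3 - 1*665/2 = 3 - 665/2 = -659/2 ≈ -329.50)
u(-6)*H = (2*√(-6))*(-659/2) = (2*(I*√6))*(-659/2) = (2*I*√6)*(-659/2) = -659*I*√6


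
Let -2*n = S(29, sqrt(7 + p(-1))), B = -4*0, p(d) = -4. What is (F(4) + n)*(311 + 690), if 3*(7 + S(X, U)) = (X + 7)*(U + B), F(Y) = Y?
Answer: 15015/2 - 6006*sqrt(3) ≈ -2895.2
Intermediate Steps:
B = 0
S(X, U) = -7 + U*(7 + X)/3 (S(X, U) = -7 + ((X + 7)*(U + 0))/3 = -7 + ((7 + X)*U)/3 = -7 + (U*(7 + X))/3 = -7 + U*(7 + X)/3)
n = 7/2 - 6*sqrt(3) (n = -(-7 + 7*sqrt(7 - 4)/3 + (1/3)*sqrt(7 - 4)*29)/2 = -(-7 + 7*sqrt(3)/3 + (1/3)*sqrt(3)*29)/2 = -(-7 + 7*sqrt(3)/3 + 29*sqrt(3)/3)/2 = -(-7 + 12*sqrt(3))/2 = 7/2 - 6*sqrt(3) ≈ -6.8923)
(F(4) + n)*(311 + 690) = (4 + (7/2 - 6*sqrt(3)))*(311 + 690) = (15/2 - 6*sqrt(3))*1001 = 15015/2 - 6006*sqrt(3)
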